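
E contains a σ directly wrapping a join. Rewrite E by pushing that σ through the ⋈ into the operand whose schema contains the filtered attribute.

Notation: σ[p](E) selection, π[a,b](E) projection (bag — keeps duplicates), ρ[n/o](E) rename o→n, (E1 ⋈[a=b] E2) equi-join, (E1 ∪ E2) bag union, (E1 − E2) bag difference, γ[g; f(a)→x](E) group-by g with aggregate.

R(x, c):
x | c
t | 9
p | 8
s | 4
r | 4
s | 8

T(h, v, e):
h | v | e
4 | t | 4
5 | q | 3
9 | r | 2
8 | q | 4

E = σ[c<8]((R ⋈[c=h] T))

σ filters on c, owned by the left side.
E' = (σ[c<8](R) ⋈[c=h] T)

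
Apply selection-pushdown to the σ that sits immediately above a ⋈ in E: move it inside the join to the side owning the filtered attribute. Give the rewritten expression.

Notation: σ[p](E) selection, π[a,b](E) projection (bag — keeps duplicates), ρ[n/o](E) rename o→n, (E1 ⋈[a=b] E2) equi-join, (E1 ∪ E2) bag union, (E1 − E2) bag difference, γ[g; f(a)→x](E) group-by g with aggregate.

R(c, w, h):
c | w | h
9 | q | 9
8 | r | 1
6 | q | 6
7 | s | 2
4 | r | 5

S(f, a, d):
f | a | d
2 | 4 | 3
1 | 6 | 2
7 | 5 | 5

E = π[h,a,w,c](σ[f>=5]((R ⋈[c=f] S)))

σ filters on f, owned by the right side.
E' = π[h,a,w,c]((R ⋈[c=f] σ[f>=5](S)))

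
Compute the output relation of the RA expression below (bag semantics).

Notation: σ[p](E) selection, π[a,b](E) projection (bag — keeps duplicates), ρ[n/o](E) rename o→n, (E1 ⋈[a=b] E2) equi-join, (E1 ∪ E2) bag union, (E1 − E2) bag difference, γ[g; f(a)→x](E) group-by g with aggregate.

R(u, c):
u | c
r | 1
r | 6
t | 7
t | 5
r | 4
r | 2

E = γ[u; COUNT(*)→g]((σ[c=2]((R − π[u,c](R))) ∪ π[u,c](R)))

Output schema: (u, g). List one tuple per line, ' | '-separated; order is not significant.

Subexpression sizes:
  R → 6
  R → 6
  π[u,c](R) → 6
  (R − π[u,c](R)) → 0
  σ[c=2]((R − π[u,c](R))) → 0
  R → 6
  π[u,c](R) → 6
  (σ[c=2]((R − π[u,c](R))) ∪ π[u,c](R)) → 6
  γ[u; COUNT(*)→g]((σ[c=2]((R − π[u,c](R))) ∪ π[u,c](R))) → 2

== RESULT ==
u | g
r | 4
t | 2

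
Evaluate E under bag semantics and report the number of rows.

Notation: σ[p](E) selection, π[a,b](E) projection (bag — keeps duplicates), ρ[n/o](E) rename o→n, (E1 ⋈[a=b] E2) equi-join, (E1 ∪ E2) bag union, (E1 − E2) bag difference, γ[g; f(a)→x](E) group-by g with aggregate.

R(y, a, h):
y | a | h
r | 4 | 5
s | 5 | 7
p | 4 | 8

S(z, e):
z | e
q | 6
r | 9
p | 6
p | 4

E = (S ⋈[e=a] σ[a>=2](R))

Row counts bottom-up:
  S → 4
  R → 3
  σ[a>=2](R) → 3
  (S ⋈[e=a] σ[a>=2](R)) → 2

|E| = 2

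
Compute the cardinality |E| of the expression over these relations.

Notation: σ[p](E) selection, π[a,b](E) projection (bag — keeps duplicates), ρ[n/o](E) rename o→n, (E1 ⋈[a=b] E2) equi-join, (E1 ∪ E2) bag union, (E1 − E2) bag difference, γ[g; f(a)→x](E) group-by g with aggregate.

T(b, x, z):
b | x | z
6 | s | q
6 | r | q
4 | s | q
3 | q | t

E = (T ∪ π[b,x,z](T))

Subexpression sizes:
  T → 4
  T → 4
  π[b,x,z](T) → 4
  (T ∪ π[b,x,z](T)) → 8

|E| = 8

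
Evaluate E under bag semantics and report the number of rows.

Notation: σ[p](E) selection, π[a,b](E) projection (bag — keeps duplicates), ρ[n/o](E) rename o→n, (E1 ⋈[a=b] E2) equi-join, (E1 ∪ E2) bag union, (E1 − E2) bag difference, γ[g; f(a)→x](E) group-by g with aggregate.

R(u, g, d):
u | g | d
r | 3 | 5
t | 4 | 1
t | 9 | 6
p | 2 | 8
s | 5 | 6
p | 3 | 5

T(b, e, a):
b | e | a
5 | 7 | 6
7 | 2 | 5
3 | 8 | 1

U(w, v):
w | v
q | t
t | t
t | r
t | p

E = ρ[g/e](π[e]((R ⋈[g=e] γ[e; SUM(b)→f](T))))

Row counts bottom-up:
  R → 6
  T → 3
  γ[e; SUM(b)→f](T) → 3
  (R ⋈[g=e] γ[e; SUM(b)→f](T)) → 1
  π[e]((R ⋈[g=e] γ[e; SUM(b)→f](T))) → 1
  ρ[g/e](π[e]((R ⋈[g=e] γ[e; SUM(b)→f](T)))) → 1

|E| = 1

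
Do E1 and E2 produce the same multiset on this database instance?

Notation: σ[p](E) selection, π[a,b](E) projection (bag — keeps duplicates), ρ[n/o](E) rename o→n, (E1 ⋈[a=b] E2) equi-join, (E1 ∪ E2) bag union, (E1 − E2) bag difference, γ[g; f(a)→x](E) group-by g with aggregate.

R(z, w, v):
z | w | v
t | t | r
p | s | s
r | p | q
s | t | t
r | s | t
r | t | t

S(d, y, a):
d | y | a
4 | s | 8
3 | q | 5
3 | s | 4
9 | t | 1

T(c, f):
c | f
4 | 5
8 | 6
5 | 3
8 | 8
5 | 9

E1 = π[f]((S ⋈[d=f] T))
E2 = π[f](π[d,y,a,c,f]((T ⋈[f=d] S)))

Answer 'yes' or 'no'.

E1 subexpression sizes:
  S → 4
  T → 5
  (S ⋈[d=f] T) → 3
  π[f]((S ⋈[d=f] T)) → 3
E2 subexpression sizes:
  T → 5
  S → 4
  (T ⋈[f=d] S) → 3
  π[d,y,a,c,f]((T ⋈[f=d] S)) → 3
  π[f](π[d,y,a,c,f]((T ⋈[f=d] S))) → 3

E1 and E2 produce the same multiset:
f
3
3
9

yes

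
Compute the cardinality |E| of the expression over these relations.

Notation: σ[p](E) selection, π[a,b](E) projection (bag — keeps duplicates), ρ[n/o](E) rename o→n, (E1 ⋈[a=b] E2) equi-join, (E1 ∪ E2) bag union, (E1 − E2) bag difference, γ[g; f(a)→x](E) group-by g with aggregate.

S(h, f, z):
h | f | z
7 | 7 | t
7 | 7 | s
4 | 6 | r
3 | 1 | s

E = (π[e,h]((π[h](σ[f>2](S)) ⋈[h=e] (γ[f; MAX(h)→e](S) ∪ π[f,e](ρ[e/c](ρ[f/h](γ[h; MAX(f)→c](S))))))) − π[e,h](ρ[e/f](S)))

Row counts bottom-up:
  S → 4
  σ[f>2](S) → 3
  π[h](σ[f>2](S)) → 3
  S → 4
  γ[f; MAX(h)→e](S) → 3
  S → 4
  γ[h; MAX(f)→c](S) → 3
  ρ[f/h](γ[h; MAX(f)→c](S)) → 3
  ρ[e/c](ρ[f/h](γ[h; MAX(f)→c](S))) → 3
  π[f,e](ρ[e/c](ρ[f/h](γ[h; MAX(f)→c](S)))) → 3
  (γ[f; MAX(h)→e](S) ∪ π[f,e](ρ[e/c](ρ[f/h](γ[h; MAX(f)→c](S))))) → 6
  (π[h](σ[f>2](S)) ⋈[h=e] (γ[f; MAX(h)→e](S) ∪ π[f,e](ρ[e/c](ρ[f/h](γ[h; MAX(f)→c](S)))))) → 5
  π[e,h]((π[h](σ[f>2](S)) ⋈[h=e] (γ[f; MAX(h)→e](S) ∪ π[f,e](ρ[e/c](ρ[f/h](γ[h; MAX(f)→c](S))))))) → 5
  S → 4
  ρ[e/f](S) → 4
  π[e,h](ρ[e/f](S)) → 4
  (π[e,h]((π[h](σ[f>2](S)) ⋈[h=e] (γ[f; MAX(h)→e](S) ∪ π[f,e](ρ[e/c](ρ[f/h](γ[h; MAX(f)→c](S))))))) − π[e,h](ρ[e/f](S))) → 3

|E| = 3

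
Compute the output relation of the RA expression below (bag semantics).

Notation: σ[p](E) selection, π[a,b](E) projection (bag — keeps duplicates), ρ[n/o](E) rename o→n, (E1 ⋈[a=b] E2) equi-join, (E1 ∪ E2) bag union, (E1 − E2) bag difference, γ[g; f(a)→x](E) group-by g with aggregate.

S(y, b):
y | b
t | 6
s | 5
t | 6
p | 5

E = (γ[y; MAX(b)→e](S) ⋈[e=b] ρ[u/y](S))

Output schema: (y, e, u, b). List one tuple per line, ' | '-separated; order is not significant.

Row counts bottom-up:
  S → 4
  γ[y; MAX(b)→e](S) → 3
  S → 4
  ρ[u/y](S) → 4
  (γ[y; MAX(b)→e](S) ⋈[e=b] ρ[u/y](S)) → 6

== RESULT ==
y | e | u | b
p | 5 | p | 5
p | 5 | s | 5
s | 5 | p | 5
s | 5 | s | 5
t | 6 | t | 6
t | 6 | t | 6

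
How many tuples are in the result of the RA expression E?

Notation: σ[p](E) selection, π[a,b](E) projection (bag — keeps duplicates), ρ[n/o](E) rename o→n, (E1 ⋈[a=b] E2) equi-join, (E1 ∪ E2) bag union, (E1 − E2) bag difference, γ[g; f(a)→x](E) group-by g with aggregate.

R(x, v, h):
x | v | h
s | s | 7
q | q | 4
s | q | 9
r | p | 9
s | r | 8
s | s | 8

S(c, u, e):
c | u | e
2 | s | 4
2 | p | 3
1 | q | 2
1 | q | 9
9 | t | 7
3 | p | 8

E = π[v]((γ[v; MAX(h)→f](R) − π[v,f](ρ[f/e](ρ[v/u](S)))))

Stepwise |·|:
  R → 6
  γ[v; MAX(h)→f](R) → 4
  S → 6
  ρ[v/u](S) → 6
  ρ[f/e](ρ[v/u](S)) → 6
  π[v,f](ρ[f/e](ρ[v/u](S))) → 6
  (γ[v; MAX(h)→f](R) − π[v,f](ρ[f/e](ρ[v/u](S)))) → 3
  π[v]((γ[v; MAX(h)→f](R) − π[v,f](ρ[f/e](ρ[v/u](S))))) → 3

|E| = 3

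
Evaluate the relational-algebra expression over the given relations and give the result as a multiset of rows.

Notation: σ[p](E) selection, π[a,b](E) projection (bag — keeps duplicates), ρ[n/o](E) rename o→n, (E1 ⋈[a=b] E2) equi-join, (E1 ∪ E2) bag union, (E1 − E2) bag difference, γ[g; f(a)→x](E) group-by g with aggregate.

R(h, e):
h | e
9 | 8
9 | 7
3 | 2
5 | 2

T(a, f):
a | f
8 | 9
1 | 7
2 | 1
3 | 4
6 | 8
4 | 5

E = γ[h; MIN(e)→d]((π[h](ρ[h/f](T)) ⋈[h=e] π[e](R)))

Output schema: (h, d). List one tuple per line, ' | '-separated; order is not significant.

Per-node cardinality:
  T → 6
  ρ[h/f](T) → 6
  π[h](ρ[h/f](T)) → 6
  R → 4
  π[e](R) → 4
  (π[h](ρ[h/f](T)) ⋈[h=e] π[e](R)) → 2
  γ[h; MIN(e)→d]((π[h](ρ[h/f](T)) ⋈[h=e] π[e](R))) → 2

== RESULT ==
h | d
7 | 7
8 | 8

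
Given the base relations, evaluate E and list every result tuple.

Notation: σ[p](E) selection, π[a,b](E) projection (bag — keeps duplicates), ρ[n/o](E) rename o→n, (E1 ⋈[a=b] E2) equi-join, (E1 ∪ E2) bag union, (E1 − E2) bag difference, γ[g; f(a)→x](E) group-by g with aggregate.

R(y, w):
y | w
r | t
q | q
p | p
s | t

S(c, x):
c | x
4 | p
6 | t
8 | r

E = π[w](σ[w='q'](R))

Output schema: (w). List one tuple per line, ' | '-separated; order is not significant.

Per-node cardinality:
  R → 4
  σ[w='q'](R) → 1
  π[w](σ[w='q'](R)) → 1

== RESULT ==
w
q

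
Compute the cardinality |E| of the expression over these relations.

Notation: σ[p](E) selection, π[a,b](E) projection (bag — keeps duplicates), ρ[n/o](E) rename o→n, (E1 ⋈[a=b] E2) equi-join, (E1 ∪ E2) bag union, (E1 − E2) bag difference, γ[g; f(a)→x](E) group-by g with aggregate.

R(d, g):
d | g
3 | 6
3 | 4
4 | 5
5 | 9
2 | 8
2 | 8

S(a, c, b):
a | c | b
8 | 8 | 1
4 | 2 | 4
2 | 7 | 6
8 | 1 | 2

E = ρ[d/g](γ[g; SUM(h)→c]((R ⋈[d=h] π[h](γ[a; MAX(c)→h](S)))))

Per-node cardinality:
  R → 6
  S → 4
  γ[a; MAX(c)→h](S) → 3
  π[h](γ[a; MAX(c)→h](S)) → 3
  (R ⋈[d=h] π[h](γ[a; MAX(c)→h](S))) → 2
  γ[g; SUM(h)→c]((R ⋈[d=h] π[h](γ[a; MAX(c)→h](S)))) → 1
  ρ[d/g](γ[g; SUM(h)→c]((R ⋈[d=h] π[h](γ[a; MAX(c)→h](S))))) → 1

|E| = 1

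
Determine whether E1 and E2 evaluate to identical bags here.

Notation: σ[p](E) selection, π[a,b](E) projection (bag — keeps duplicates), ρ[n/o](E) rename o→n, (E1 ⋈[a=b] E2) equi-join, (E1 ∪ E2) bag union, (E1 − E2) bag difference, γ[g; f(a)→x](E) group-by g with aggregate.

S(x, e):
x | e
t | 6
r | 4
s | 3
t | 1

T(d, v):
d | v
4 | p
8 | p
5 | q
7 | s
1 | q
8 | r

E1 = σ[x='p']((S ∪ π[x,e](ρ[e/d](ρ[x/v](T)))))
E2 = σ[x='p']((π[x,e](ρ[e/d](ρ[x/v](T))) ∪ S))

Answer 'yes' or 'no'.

E1 subexpression sizes:
  S → 4
  T → 6
  ρ[x/v](T) → 6
  ρ[e/d](ρ[x/v](T)) → 6
  π[x,e](ρ[e/d](ρ[x/v](T))) → 6
  (S ∪ π[x,e](ρ[e/d](ρ[x/v](T)))) → 10
  σ[x='p']((S ∪ π[x,e](ρ[e/d](ρ[x/v](T))))) → 2
E2 subexpression sizes:
  T → 6
  ρ[x/v](T) → 6
  ρ[e/d](ρ[x/v](T)) → 6
  π[x,e](ρ[e/d](ρ[x/v](T))) → 6
  S → 4
  (π[x,e](ρ[e/d](ρ[x/v](T))) ∪ S) → 10
  σ[x='p']((π[x,e](ρ[e/d](ρ[x/v](T))) ∪ S)) → 2

E1 and E2 produce the same multiset:
x | e
p | 4
p | 8

yes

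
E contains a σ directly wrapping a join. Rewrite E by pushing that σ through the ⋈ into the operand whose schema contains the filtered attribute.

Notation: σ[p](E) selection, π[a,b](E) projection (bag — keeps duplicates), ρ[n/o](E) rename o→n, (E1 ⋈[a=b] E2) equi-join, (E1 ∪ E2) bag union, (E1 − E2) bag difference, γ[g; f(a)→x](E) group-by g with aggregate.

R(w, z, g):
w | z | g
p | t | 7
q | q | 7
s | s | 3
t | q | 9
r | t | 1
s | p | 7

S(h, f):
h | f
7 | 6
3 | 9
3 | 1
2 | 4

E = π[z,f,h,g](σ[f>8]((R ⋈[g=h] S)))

σ filters on f, owned by the right side.
E' = π[z,f,h,g]((R ⋈[g=h] σ[f>8](S)))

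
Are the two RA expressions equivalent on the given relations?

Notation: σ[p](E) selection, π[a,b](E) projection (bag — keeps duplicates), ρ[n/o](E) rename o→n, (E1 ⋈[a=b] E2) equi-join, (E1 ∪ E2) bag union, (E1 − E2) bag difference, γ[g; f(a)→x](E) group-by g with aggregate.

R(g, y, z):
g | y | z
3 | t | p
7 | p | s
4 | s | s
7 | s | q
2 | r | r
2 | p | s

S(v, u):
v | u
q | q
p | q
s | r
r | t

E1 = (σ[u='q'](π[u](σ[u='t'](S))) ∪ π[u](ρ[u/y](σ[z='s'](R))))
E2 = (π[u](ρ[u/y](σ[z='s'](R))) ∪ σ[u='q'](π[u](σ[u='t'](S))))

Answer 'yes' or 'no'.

E1 subexpression sizes:
  S → 4
  σ[u='t'](S) → 1
  π[u](σ[u='t'](S)) → 1
  σ[u='q'](π[u](σ[u='t'](S))) → 0
  R → 6
  σ[z='s'](R) → 3
  ρ[u/y](σ[z='s'](R)) → 3
  π[u](ρ[u/y](σ[z='s'](R))) → 3
  (σ[u='q'](π[u](σ[u='t'](S))) ∪ π[u](ρ[u/y](σ[z='s'](R)))) → 3
E2 subexpression sizes:
  R → 6
  σ[z='s'](R) → 3
  ρ[u/y](σ[z='s'](R)) → 3
  π[u](ρ[u/y](σ[z='s'](R))) → 3
  S → 4
  σ[u='t'](S) → 1
  π[u](σ[u='t'](S)) → 1
  σ[u='q'](π[u](σ[u='t'](S))) → 0
  (π[u](ρ[u/y](σ[z='s'](R))) ∪ σ[u='q'](π[u](σ[u='t'](S)))) → 3

E1 and E2 produce the same multiset:
u
p
p
s

yes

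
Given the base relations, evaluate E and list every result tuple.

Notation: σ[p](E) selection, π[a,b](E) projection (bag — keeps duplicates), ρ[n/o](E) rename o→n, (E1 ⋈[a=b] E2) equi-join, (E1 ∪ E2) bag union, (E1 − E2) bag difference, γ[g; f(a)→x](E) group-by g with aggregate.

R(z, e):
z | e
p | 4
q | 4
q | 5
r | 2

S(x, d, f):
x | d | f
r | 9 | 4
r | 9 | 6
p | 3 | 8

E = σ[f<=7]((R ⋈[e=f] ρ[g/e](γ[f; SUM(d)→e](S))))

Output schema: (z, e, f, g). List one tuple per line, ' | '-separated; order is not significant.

Per-node cardinality:
  R → 4
  S → 3
  γ[f; SUM(d)→e](S) → 3
  ρ[g/e](γ[f; SUM(d)→e](S)) → 3
  (R ⋈[e=f] ρ[g/e](γ[f; SUM(d)→e](S))) → 2
  σ[f<=7]((R ⋈[e=f] ρ[g/e](γ[f; SUM(d)→e](S)))) → 2

== RESULT ==
z | e | f | g
p | 4 | 4 | 9
q | 4 | 4 | 9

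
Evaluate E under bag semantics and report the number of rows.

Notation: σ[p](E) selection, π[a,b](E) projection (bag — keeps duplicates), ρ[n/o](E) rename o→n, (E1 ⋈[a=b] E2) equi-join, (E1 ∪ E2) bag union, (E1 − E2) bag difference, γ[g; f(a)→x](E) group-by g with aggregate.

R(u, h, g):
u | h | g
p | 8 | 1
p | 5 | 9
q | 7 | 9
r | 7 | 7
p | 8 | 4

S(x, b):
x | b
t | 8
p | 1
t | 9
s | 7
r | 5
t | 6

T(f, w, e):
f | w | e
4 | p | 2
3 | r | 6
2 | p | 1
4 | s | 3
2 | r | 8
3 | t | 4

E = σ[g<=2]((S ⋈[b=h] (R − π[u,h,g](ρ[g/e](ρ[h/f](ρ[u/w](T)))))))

Row counts bottom-up:
  S → 6
  R → 5
  T → 6
  ρ[u/w](T) → 6
  ρ[h/f](ρ[u/w](T)) → 6
  ρ[g/e](ρ[h/f](ρ[u/w](T))) → 6
  π[u,h,g](ρ[g/e](ρ[h/f](ρ[u/w](T)))) → 6
  (R − π[u,h,g](ρ[g/e](ρ[h/f](ρ[u/w](T))))) → 5
  (S ⋈[b=h] (R − π[u,h,g](ρ[g/e](ρ[h/f](ρ[u/w](T)))))) → 5
  σ[g<=2]((S ⋈[b=h] (R − π[u,h,g](ρ[g/e](ρ[h/f](ρ[u/w](T))))))) → 1

|E| = 1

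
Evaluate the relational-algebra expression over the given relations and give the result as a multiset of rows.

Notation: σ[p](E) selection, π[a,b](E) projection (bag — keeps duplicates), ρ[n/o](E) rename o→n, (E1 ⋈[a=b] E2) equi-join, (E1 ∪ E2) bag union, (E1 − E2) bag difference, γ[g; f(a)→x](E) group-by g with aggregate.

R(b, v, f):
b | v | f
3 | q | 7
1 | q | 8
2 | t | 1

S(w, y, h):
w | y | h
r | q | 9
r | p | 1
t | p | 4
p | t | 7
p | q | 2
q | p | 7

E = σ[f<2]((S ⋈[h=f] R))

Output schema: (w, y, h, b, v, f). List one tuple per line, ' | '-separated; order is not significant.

Subexpression sizes:
  S → 6
  R → 3
  (S ⋈[h=f] R) → 3
  σ[f<2]((S ⋈[h=f] R)) → 1

== RESULT ==
w | y | h | b | v | f
r | p | 1 | 2 | t | 1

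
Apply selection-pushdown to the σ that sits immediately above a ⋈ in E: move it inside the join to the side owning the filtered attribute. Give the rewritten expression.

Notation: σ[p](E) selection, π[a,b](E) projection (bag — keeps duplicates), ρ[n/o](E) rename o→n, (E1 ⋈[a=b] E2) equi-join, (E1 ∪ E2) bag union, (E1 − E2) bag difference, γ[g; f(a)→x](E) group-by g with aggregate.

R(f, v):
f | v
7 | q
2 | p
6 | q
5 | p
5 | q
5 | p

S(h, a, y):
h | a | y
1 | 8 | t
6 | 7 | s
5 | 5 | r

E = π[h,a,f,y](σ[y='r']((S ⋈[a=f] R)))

σ filters on y, owned by the left side.
E' = π[h,a,f,y]((σ[y='r'](S) ⋈[a=f] R))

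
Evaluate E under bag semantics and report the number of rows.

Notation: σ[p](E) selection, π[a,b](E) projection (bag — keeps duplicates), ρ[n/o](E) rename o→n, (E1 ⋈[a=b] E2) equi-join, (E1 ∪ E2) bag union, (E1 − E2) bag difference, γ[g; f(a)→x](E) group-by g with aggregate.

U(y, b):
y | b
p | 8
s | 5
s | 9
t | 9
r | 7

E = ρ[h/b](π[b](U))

Subexpression sizes:
  U → 5
  π[b](U) → 5
  ρ[h/b](π[b](U)) → 5

|E| = 5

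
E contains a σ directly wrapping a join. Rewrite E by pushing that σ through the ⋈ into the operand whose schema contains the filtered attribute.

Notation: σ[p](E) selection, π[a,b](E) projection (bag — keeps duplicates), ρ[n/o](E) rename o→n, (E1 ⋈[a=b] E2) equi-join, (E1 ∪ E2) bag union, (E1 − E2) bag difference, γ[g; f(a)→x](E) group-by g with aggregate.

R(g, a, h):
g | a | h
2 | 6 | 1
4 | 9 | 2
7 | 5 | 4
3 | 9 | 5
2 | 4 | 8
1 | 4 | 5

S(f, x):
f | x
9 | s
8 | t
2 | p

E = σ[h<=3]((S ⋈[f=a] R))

σ filters on h, owned by the right side.
E' = (S ⋈[f=a] σ[h<=3](R))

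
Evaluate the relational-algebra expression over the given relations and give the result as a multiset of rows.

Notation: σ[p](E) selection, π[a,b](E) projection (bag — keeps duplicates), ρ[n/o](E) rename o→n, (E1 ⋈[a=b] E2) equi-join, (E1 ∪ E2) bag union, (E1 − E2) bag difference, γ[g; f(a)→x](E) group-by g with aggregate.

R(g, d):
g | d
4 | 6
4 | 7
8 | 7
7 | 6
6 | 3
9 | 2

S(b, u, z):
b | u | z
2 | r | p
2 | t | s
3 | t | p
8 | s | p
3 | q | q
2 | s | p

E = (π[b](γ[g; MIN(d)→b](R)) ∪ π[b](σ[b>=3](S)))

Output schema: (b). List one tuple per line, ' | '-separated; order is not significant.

Per-node cardinality:
  R → 6
  γ[g; MIN(d)→b](R) → 5
  π[b](γ[g; MIN(d)→b](R)) → 5
  S → 6
  σ[b>=3](S) → 3
  π[b](σ[b>=3](S)) → 3
  (π[b](γ[g; MIN(d)→b](R)) ∪ π[b](σ[b>=3](S))) → 8

== RESULT ==
b
2
3
3
3
6
6
7
8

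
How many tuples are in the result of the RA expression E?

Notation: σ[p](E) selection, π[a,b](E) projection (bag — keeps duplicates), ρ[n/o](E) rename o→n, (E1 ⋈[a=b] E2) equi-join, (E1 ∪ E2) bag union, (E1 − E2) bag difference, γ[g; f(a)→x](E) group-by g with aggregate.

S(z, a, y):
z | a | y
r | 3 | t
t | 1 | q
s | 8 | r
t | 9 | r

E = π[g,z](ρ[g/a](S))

Subexpression sizes:
  S → 4
  ρ[g/a](S) → 4
  π[g,z](ρ[g/a](S)) → 4

|E| = 4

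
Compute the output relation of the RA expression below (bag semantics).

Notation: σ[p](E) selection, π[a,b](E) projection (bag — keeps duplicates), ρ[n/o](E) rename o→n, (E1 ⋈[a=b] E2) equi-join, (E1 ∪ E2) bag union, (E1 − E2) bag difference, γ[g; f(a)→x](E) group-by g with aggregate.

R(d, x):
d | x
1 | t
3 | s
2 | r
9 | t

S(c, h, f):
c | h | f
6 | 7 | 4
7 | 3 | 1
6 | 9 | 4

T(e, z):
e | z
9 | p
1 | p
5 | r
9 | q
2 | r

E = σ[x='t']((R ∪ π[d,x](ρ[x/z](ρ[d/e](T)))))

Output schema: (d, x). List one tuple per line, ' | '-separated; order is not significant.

Row counts bottom-up:
  R → 4
  T → 5
  ρ[d/e](T) → 5
  ρ[x/z](ρ[d/e](T)) → 5
  π[d,x](ρ[x/z](ρ[d/e](T))) → 5
  (R ∪ π[d,x](ρ[x/z](ρ[d/e](T)))) → 9
  σ[x='t']((R ∪ π[d,x](ρ[x/z](ρ[d/e](T))))) → 2

== RESULT ==
d | x
1 | t
9 | t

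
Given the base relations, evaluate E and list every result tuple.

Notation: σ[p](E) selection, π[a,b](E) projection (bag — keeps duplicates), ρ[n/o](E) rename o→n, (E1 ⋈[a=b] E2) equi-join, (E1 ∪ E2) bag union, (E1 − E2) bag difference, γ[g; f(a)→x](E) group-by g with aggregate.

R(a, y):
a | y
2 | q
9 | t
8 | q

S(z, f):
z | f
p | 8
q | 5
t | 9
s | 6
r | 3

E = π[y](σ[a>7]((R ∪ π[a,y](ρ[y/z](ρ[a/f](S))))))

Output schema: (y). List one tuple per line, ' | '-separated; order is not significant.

Stepwise |·|:
  R → 3
  S → 5
  ρ[a/f](S) → 5
  ρ[y/z](ρ[a/f](S)) → 5
  π[a,y](ρ[y/z](ρ[a/f](S))) → 5
  (R ∪ π[a,y](ρ[y/z](ρ[a/f](S)))) → 8
  σ[a>7]((R ∪ π[a,y](ρ[y/z](ρ[a/f](S))))) → 4
  π[y](σ[a>7]((R ∪ π[a,y](ρ[y/z](ρ[a/f](S)))))) → 4

== RESULT ==
y
p
q
t
t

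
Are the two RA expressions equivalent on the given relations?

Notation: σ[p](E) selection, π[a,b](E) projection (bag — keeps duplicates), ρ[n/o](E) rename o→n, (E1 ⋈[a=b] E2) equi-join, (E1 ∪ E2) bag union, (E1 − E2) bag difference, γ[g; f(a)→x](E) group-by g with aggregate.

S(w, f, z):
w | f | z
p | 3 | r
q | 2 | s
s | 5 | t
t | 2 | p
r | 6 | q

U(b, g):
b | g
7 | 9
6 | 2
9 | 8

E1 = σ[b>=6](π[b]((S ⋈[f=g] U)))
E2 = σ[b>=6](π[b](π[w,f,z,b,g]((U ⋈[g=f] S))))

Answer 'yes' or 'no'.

E1 per-node cardinality:
  S → 5
  U → 3
  (S ⋈[f=g] U) → 2
  π[b]((S ⋈[f=g] U)) → 2
  σ[b>=6](π[b]((S ⋈[f=g] U))) → 2
E2 per-node cardinality:
  U → 3
  S → 5
  (U ⋈[g=f] S) → 2
  π[w,f,z,b,g]((U ⋈[g=f] S)) → 2
  π[b](π[w,f,z,b,g]((U ⋈[g=f] S))) → 2
  σ[b>=6](π[b](π[w,f,z,b,g]((U ⋈[g=f] S)))) → 2

E1 and E2 produce the same multiset:
b
6
6

yes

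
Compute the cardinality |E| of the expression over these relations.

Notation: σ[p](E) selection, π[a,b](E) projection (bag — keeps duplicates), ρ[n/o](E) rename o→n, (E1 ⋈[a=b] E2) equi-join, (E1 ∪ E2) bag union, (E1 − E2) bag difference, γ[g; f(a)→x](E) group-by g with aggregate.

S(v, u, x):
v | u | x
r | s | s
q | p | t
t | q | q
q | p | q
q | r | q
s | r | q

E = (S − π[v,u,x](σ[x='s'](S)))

Row counts bottom-up:
  S → 6
  S → 6
  σ[x='s'](S) → 1
  π[v,u,x](σ[x='s'](S)) → 1
  (S − π[v,u,x](σ[x='s'](S))) → 5

|E| = 5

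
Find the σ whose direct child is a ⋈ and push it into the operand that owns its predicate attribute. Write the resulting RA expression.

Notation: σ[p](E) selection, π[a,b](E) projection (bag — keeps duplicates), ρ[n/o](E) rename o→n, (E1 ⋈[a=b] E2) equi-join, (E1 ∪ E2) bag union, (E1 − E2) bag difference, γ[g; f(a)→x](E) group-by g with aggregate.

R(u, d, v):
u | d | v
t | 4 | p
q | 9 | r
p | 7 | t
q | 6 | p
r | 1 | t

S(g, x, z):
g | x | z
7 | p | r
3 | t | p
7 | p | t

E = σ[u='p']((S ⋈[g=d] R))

σ filters on u, owned by the right side.
E' = (S ⋈[g=d] σ[u='p'](R))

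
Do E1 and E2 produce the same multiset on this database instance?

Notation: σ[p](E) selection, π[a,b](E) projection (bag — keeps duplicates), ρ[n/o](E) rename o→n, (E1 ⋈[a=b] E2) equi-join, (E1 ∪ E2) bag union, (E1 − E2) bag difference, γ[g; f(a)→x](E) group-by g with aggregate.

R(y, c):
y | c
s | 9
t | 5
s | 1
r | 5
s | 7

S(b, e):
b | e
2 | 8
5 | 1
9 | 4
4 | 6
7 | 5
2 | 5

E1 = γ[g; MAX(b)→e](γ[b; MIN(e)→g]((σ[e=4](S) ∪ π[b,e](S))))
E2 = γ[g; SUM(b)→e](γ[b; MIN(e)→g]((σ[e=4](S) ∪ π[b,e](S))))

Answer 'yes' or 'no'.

E1 stepwise |·|:
  S → 6
  σ[e=4](S) → 1
  S → 6
  π[b,e](S) → 6
  (σ[e=4](S) ∪ π[b,e](S)) → 7
  γ[b; MIN(e)→g]((σ[e=4](S) ∪ π[b,e](S))) → 5
  γ[g; MAX(b)→e](γ[b; MIN(e)→g]((σ[e=4](S) ∪ π[b,e](S)))) → 4
E2 stepwise |·|:
  S → 6
  σ[e=4](S) → 1
  S → 6
  π[b,e](S) → 6
  (σ[e=4](S) ∪ π[b,e](S)) → 7
  γ[b; MIN(e)→g]((σ[e=4](S) ∪ π[b,e](S))) → 5
  γ[g; SUM(b)→e](γ[b; MIN(e)→g]((σ[e=4](S) ∪ π[b,e](S)))) → 4

E1 result:
g | e
1 | 5
4 | 9
5 | 7
6 | 4
E2 result:
g | e
1 | 5
4 | 9
5 | 9
6 | 4
Witness: (5, 7) appears 1× in E1 but 0× in E2.

no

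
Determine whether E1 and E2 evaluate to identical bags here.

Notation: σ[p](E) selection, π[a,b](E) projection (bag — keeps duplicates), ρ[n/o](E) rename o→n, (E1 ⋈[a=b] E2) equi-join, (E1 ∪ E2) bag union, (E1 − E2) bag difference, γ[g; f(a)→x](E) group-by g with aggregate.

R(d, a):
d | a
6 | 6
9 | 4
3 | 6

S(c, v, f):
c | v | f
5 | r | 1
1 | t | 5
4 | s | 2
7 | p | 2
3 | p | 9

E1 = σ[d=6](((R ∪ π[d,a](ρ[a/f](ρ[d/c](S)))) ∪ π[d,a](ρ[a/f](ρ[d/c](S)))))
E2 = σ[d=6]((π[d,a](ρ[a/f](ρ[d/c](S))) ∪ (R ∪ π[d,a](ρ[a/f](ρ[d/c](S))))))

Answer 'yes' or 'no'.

E1 row counts bottom-up:
  R → 3
  S → 5
  ρ[d/c](S) → 5
  ρ[a/f](ρ[d/c](S)) → 5
  π[d,a](ρ[a/f](ρ[d/c](S))) → 5
  (R ∪ π[d,a](ρ[a/f](ρ[d/c](S)))) → 8
  S → 5
  ρ[d/c](S) → 5
  ρ[a/f](ρ[d/c](S)) → 5
  π[d,a](ρ[a/f](ρ[d/c](S))) → 5
  ((R ∪ π[d,a](ρ[a/f](ρ[d/c](S)))) ∪ π[d,a](ρ[a/f](ρ[d/c](S)))) → 13
  σ[d=6](((R ∪ π[d,a](ρ[a/f](ρ[d/c](S)))) ∪ π[d,a](ρ[a/f](ρ[d/c](S))))) → 1
E2 row counts bottom-up:
  S → 5
  ρ[d/c](S) → 5
  ρ[a/f](ρ[d/c](S)) → 5
  π[d,a](ρ[a/f](ρ[d/c](S))) → 5
  R → 3
  S → 5
  ρ[d/c](S) → 5
  ρ[a/f](ρ[d/c](S)) → 5
  π[d,a](ρ[a/f](ρ[d/c](S))) → 5
  (R ∪ π[d,a](ρ[a/f](ρ[d/c](S)))) → 8
  (π[d,a](ρ[a/f](ρ[d/c](S))) ∪ (R ∪ π[d,a](ρ[a/f](ρ[d/c](S))))) → 13
  σ[d=6]((π[d,a](ρ[a/f](ρ[d/c](S))) ∪ (R ∪ π[d,a](ρ[a/f](ρ[d/c](S)))))) → 1

E1 and E2 produce the same multiset:
d | a
6 | 6

yes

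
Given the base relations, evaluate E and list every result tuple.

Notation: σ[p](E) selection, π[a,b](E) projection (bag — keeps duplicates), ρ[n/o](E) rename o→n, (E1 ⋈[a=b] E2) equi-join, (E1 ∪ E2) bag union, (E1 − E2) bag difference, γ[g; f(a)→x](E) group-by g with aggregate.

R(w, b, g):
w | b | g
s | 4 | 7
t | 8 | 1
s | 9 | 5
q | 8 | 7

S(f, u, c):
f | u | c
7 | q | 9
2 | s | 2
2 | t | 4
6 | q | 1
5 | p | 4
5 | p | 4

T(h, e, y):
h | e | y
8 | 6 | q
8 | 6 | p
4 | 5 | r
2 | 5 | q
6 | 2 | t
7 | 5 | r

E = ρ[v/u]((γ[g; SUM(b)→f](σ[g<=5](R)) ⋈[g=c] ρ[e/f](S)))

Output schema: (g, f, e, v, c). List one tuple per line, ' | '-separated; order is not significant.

Per-node cardinality:
  R → 4
  σ[g<=5](R) → 2
  γ[g; SUM(b)→f](σ[g<=5](R)) → 2
  S → 6
  ρ[e/f](S) → 6
  (γ[g; SUM(b)→f](σ[g<=5](R)) ⋈[g=c] ρ[e/f](S)) → 1
  ρ[v/u]((γ[g; SUM(b)→f](σ[g<=5](R)) ⋈[g=c] ρ[e/f](S))) → 1

== RESULT ==
g | f | e | v | c
1 | 8 | 6 | q | 1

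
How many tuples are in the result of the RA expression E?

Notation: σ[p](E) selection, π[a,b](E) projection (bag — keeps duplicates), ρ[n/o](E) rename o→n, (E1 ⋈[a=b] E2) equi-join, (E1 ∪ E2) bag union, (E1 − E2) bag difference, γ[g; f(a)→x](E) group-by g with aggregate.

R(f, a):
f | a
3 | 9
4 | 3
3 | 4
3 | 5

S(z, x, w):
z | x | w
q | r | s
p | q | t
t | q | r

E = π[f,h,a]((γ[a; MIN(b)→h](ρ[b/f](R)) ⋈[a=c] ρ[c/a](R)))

Per-node cardinality:
  R → 4
  ρ[b/f](R) → 4
  γ[a; MIN(b)→h](ρ[b/f](R)) → 4
  R → 4
  ρ[c/a](R) → 4
  (γ[a; MIN(b)→h](ρ[b/f](R)) ⋈[a=c] ρ[c/a](R)) → 4
  π[f,h,a]((γ[a; MIN(b)→h](ρ[b/f](R)) ⋈[a=c] ρ[c/a](R))) → 4

|E| = 4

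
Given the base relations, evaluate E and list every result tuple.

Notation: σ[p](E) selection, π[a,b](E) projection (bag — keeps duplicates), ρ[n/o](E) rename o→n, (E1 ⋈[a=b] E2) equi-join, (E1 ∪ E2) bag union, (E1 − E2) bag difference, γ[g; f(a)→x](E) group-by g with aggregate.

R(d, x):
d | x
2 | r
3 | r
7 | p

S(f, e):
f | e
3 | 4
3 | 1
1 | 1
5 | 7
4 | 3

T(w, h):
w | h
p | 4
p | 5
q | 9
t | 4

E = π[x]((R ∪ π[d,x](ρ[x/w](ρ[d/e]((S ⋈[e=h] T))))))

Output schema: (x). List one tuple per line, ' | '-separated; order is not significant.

Per-node cardinality:
  R → 3
  S → 5
  T → 4
  (S ⋈[e=h] T) → 2
  ρ[d/e]((S ⋈[e=h] T)) → 2
  ρ[x/w](ρ[d/e]((S ⋈[e=h] T))) → 2
  π[d,x](ρ[x/w](ρ[d/e]((S ⋈[e=h] T)))) → 2
  (R ∪ π[d,x](ρ[x/w](ρ[d/e]((S ⋈[e=h] T))))) → 5
  π[x]((R ∪ π[d,x](ρ[x/w](ρ[d/e]((S ⋈[e=h] T)))))) → 5

== RESULT ==
x
p
p
r
r
t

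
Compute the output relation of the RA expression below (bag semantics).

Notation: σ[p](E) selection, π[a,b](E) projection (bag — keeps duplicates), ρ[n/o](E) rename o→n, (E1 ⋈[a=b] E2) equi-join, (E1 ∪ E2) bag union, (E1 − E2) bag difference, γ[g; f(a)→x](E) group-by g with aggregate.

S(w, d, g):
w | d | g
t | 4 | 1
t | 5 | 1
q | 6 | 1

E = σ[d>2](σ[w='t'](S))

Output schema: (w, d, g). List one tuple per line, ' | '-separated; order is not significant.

Subexpression sizes:
  S → 3
  σ[w='t'](S) → 2
  σ[d>2](σ[w='t'](S)) → 2

== RESULT ==
w | d | g
t | 4 | 1
t | 5 | 1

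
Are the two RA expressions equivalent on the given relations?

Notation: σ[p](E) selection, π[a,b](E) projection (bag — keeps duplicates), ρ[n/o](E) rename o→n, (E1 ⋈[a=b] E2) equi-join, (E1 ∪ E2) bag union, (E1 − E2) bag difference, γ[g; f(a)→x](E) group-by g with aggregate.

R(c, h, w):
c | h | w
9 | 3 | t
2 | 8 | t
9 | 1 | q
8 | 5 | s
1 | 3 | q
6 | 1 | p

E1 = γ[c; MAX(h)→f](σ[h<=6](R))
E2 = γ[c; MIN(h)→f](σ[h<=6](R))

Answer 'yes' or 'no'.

E1 subexpression sizes:
  R → 6
  σ[h<=6](R) → 5
  γ[c; MAX(h)→f](σ[h<=6](R)) → 4
E2 subexpression sizes:
  R → 6
  σ[h<=6](R) → 5
  γ[c; MIN(h)→f](σ[h<=6](R)) → 4

E1 result:
c | f
1 | 3
6 | 1
8 | 5
9 | 3
E2 result:
c | f
1 | 3
6 | 1
8 | 5
9 | 1
Witness: (9, 3) appears 1× in E1 but 0× in E2.

no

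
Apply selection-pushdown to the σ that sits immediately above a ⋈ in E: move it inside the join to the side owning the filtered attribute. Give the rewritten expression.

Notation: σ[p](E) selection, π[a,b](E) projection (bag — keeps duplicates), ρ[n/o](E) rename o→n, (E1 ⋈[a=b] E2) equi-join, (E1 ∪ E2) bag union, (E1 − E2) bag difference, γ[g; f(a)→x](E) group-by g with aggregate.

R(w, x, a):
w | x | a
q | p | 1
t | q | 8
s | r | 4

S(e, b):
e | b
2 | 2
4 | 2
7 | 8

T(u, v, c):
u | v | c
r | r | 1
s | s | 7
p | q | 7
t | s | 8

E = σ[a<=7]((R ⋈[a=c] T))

σ filters on a, owned by the left side.
E' = (σ[a<=7](R) ⋈[a=c] T)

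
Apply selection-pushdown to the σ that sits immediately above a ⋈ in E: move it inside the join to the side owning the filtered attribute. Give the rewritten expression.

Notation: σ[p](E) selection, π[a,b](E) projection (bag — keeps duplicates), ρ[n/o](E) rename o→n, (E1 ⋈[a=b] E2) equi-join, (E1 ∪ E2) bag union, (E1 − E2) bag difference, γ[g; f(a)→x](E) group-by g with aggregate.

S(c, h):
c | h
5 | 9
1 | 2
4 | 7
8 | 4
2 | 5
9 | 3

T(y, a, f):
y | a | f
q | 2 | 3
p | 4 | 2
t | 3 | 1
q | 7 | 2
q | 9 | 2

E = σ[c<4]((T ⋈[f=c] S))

σ filters on c, owned by the right side.
E' = (T ⋈[f=c] σ[c<4](S))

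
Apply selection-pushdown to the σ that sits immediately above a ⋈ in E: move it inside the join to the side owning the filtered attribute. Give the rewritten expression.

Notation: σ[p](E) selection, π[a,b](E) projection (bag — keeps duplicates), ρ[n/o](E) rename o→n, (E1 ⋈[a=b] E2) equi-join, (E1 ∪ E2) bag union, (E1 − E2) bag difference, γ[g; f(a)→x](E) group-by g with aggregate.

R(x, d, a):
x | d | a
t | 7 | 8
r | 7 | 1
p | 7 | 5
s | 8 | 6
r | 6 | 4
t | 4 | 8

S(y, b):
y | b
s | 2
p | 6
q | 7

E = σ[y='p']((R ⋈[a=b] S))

σ filters on y, owned by the right side.
E' = (R ⋈[a=b] σ[y='p'](S))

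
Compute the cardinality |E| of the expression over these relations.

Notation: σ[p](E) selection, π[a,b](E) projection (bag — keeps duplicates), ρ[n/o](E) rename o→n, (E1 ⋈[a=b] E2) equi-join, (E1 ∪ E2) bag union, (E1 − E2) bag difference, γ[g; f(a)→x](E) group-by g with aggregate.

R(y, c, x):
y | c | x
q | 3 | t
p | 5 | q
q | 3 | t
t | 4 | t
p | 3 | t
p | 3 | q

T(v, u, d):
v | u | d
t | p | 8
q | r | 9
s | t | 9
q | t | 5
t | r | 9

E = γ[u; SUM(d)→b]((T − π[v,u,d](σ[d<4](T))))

Row counts bottom-up:
  T → 5
  T → 5
  σ[d<4](T) → 0
  π[v,u,d](σ[d<4](T)) → 0
  (T − π[v,u,d](σ[d<4](T))) → 5
  γ[u; SUM(d)→b]((T − π[v,u,d](σ[d<4](T)))) → 3

|E| = 3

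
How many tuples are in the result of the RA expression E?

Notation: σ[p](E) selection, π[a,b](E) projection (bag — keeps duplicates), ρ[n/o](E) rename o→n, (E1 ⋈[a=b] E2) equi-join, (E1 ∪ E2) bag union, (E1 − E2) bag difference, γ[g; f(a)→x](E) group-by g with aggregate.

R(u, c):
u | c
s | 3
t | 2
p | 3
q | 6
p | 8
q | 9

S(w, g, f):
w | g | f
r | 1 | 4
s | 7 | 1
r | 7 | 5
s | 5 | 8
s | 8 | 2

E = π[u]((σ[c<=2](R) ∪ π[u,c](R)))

Per-node cardinality:
  R → 6
  σ[c<=2](R) → 1
  R → 6
  π[u,c](R) → 6
  (σ[c<=2](R) ∪ π[u,c](R)) → 7
  π[u]((σ[c<=2](R) ∪ π[u,c](R))) → 7

|E| = 7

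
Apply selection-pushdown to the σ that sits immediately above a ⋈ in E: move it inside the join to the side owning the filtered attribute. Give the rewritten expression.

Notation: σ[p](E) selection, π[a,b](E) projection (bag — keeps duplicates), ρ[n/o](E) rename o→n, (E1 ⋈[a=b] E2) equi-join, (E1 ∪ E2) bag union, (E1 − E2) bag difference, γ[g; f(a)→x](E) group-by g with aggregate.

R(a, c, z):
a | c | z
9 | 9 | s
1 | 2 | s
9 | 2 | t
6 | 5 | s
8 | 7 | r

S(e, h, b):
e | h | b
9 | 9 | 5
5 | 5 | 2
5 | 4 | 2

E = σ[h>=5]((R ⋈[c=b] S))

σ filters on h, owned by the right side.
E' = (R ⋈[c=b] σ[h>=5](S))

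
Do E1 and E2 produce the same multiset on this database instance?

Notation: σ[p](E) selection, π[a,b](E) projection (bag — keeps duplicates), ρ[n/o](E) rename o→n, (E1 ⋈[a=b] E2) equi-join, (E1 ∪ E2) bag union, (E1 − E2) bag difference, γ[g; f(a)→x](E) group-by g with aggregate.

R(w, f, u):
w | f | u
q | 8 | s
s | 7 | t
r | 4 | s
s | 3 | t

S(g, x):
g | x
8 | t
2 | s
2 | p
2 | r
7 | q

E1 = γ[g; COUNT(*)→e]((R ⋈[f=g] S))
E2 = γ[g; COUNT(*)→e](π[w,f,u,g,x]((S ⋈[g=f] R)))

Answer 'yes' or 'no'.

E1 row counts bottom-up:
  R → 4
  S → 5
  (R ⋈[f=g] S) → 2
  γ[g; COUNT(*)→e]((R ⋈[f=g] S)) → 2
E2 row counts bottom-up:
  S → 5
  R → 4
  (S ⋈[g=f] R) → 2
  π[w,f,u,g,x]((S ⋈[g=f] R)) → 2
  γ[g; COUNT(*)→e](π[w,f,u,g,x]((S ⋈[g=f] R))) → 2

E1 and E2 produce the same multiset:
g | e
7 | 1
8 | 1

yes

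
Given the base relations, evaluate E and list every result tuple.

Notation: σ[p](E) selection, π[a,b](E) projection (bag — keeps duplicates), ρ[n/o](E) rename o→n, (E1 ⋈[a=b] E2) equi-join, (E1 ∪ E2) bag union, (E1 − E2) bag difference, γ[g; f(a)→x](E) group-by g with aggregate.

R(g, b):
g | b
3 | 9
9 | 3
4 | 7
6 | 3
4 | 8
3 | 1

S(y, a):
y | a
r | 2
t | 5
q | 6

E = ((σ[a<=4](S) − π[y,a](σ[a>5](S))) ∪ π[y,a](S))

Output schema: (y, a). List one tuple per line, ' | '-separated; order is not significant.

Stepwise |·|:
  S → 3
  σ[a<=4](S) → 1
  S → 3
  σ[a>5](S) → 1
  π[y,a](σ[a>5](S)) → 1
  (σ[a<=4](S) − π[y,a](σ[a>5](S))) → 1
  S → 3
  π[y,a](S) → 3
  ((σ[a<=4](S) − π[y,a](σ[a>5](S))) ∪ π[y,a](S)) → 4

== RESULT ==
y | a
q | 6
r | 2
r | 2
t | 5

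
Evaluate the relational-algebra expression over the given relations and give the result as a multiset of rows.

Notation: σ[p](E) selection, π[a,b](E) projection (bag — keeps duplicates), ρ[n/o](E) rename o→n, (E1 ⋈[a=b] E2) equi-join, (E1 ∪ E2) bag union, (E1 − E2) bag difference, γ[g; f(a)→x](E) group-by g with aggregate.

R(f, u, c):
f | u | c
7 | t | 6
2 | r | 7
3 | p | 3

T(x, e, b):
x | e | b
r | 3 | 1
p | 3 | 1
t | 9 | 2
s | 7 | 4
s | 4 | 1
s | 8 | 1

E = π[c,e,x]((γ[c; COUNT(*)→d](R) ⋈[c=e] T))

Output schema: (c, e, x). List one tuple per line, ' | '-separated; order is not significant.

Row counts bottom-up:
  R → 3
  γ[c; COUNT(*)→d](R) → 3
  T → 6
  (γ[c; COUNT(*)→d](R) ⋈[c=e] T) → 3
  π[c,e,x]((γ[c; COUNT(*)→d](R) ⋈[c=e] T)) → 3

== RESULT ==
c | e | x
3 | 3 | p
3 | 3 | r
7 | 7 | s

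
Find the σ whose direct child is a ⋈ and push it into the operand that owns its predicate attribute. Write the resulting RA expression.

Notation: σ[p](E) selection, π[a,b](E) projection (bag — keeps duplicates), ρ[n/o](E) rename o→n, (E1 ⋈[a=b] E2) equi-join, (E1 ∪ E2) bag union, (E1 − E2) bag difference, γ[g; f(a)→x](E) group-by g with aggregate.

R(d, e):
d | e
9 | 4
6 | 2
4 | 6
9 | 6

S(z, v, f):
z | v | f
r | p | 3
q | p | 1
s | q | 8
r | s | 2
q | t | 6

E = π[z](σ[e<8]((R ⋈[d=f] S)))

σ filters on e, owned by the left side.
E' = π[z]((σ[e<8](R) ⋈[d=f] S))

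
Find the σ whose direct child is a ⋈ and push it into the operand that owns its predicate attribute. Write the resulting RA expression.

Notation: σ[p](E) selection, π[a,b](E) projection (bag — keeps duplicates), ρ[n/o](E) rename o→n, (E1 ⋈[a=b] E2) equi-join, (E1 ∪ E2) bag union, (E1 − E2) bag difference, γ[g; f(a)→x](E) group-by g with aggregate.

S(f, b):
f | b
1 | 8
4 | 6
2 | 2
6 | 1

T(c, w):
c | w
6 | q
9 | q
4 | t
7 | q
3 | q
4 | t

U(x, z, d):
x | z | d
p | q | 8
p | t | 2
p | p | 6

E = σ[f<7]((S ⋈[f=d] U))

σ filters on f, owned by the left side.
E' = (σ[f<7](S) ⋈[f=d] U)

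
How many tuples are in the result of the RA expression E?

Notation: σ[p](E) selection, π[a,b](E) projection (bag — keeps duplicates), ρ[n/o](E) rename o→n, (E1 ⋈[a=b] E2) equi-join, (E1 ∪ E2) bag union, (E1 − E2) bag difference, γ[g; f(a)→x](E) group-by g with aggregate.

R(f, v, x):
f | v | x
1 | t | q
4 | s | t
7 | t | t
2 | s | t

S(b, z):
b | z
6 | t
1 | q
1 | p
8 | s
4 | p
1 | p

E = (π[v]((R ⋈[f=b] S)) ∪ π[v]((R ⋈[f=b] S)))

Stepwise |·|:
  R → 4
  S → 6
  (R ⋈[f=b] S) → 4
  π[v]((R ⋈[f=b] S)) → 4
  R → 4
  S → 6
  (R ⋈[f=b] S) → 4
  π[v]((R ⋈[f=b] S)) → 4
  (π[v]((R ⋈[f=b] S)) ∪ π[v]((R ⋈[f=b] S))) → 8

|E| = 8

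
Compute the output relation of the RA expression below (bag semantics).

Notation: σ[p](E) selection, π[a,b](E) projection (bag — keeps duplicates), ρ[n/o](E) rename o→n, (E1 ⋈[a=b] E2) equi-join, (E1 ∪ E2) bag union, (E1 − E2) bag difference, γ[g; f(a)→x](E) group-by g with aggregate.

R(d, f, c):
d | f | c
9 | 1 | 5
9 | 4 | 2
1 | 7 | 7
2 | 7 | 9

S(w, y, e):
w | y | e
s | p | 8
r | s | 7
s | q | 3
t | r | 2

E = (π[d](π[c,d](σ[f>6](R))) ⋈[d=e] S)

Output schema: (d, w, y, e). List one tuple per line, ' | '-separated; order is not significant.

Subexpression sizes:
  R → 4
  σ[f>6](R) → 2
  π[c,d](σ[f>6](R)) → 2
  π[d](π[c,d](σ[f>6](R))) → 2
  S → 4
  (π[d](π[c,d](σ[f>6](R))) ⋈[d=e] S) → 1

== RESULT ==
d | w | y | e
2 | t | r | 2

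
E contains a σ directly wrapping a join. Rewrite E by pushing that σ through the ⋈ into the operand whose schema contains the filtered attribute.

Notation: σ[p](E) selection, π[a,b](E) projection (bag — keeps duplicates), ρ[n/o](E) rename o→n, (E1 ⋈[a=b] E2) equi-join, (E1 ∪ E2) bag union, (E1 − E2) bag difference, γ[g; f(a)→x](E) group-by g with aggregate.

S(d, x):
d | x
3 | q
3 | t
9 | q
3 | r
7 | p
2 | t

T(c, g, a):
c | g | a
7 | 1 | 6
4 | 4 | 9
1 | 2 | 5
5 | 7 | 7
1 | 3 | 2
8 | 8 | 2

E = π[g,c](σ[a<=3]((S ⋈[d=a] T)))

σ filters on a, owned by the right side.
E' = π[g,c]((S ⋈[d=a] σ[a<=3](T)))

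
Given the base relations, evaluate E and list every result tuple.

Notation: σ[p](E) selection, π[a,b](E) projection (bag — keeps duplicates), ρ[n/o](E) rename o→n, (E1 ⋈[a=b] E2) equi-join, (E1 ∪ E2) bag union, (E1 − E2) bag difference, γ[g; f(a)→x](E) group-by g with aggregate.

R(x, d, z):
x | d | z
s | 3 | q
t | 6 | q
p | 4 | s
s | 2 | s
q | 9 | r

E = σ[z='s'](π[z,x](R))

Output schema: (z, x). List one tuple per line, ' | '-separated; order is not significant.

Subexpression sizes:
  R → 5
  π[z,x](R) → 5
  σ[z='s'](π[z,x](R)) → 2

== RESULT ==
z | x
s | p
s | s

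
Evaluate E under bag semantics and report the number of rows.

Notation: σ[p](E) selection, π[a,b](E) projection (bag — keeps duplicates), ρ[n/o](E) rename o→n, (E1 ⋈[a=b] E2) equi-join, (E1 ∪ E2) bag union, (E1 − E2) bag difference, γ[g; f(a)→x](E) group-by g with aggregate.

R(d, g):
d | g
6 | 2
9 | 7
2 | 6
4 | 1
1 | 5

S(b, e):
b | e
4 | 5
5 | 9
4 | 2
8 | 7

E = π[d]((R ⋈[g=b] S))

Stepwise |·|:
  R → 5
  S → 4
  (R ⋈[g=b] S) → 1
  π[d]((R ⋈[g=b] S)) → 1

|E| = 1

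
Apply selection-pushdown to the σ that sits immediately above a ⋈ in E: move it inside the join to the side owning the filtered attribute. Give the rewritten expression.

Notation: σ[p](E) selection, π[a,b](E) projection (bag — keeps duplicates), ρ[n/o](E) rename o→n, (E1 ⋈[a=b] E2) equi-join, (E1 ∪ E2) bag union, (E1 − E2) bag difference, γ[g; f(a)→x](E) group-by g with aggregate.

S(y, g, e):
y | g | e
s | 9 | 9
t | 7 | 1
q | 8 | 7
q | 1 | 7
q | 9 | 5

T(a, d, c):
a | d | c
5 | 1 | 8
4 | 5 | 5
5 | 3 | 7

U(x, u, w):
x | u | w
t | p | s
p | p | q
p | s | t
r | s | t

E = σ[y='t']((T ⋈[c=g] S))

σ filters on y, owned by the right side.
E' = (T ⋈[c=g] σ[y='t'](S))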